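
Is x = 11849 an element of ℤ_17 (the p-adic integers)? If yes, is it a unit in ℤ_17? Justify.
x ∈ ℤ_17 but not a unit; v_17(x) = 2 > 0

ℤ_17 = {x ∈ ℚ_17 : v_17(x) ≥ 0} and ℤ_17^× = {x ∈ ℤ_17 : v_17(x) = 0}. Here v_17(11849) = v_17(num) − v_17(den) = 2; compare against these criteria.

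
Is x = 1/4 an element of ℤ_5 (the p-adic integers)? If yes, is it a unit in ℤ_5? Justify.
x ∈ ℤ_5^× (unit); v_5(x) = 0

ℤ_5 = {x ∈ ℚ_5 : v_5(x) ≥ 0} and ℤ_5^× = {x ∈ ℤ_5 : v_5(x) = 0}. Here v_5(1/4) = v_5(num) − v_5(den) = 0; compare against these criteria.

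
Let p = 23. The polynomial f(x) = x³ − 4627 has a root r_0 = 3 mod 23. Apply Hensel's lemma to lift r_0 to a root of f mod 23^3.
r_2 = 5914 (mod 12167)

Hensel: r_{i+1} = r_i − f(r_i)/f′(r_i) mod 23^{i+2}, where f′(x) = 3x². Iterate:
  r_0 = 3 (mod 23)
  r_1 = 95 (mod 529)
  r_2 = 5914 (mod 12167)
Final: r = 5914 with f(r) ≡ 0 mod 23^3.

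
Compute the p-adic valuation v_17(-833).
v_17(-833) = 1

v_17(n) is the largest exponent k such that 17^k divides n. Factor out: -833 = -17^1 · 49. (Sign doesn't affect v_p.) So v_17(-833) = 1.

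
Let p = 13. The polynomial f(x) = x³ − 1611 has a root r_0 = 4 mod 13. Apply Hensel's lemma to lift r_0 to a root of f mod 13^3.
r_2 = 758 (mod 2197)

Hensel: r_{i+1} = r_i − f(r_i)/f′(r_i) mod 13^{i+2}, where f′(x) = 3x². Iterate:
  r_0 = 4 (mod 13)
  r_1 = 82 (mod 169)
  r_2 = 758 (mod 2197)
Final: r = 758 with f(r) ≡ 0 mod 13^3.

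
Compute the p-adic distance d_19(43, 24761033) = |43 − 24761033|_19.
d_19(43, 24761033) = 1/2476099

Step 1 — x − y = 43 − 24761033 = -24760990. Step 2 — v_19(-24760990) = 5 (factor: -24760990 = −(19^5 · 10); the sign does not affect v_p). Step 3 — |x − y|_19 = 19^{-5} = 1/2476099.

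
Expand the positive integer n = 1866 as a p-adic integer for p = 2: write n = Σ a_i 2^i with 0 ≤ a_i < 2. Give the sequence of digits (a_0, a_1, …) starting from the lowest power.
(a_0, a_1, …) = (0, 1, 0, 1, 0, 0, 1, 0, 1, 1, 1)

Repeated division by 2 gives the digits low-to-high: 1866 = 1·2^1 + 1·2^3 + 1·2^6 + 1·2^8 + 1·2^9 + 1·2^10. Digit sequence: (0, 1, 0, 1, 0, 0, 1, 0, 1, 1, 1).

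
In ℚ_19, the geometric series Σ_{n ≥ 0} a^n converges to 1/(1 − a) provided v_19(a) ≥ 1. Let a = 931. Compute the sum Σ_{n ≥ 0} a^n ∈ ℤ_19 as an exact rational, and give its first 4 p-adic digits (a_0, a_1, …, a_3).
Σ a^n = 1/(1 − a) = -1/930;  first 4 digits = (1, 11, 9, 13)

v_19(a) = 1 ≥ 1, so the series converges in ℤ_19 to 1/(1 − a) = 1/(1 − 931) = -1/930. Expand this rational in ℤ_19: compute digits iteratively via d_i = x_i mod 19, x_{i+1} = (x_i − d_i)/19. The first 4 digits are (1, 11, 9, 13).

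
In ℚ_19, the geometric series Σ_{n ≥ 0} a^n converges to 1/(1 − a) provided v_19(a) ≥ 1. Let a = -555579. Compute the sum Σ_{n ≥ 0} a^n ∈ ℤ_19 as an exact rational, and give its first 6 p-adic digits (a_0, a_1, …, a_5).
Σ a^n = 1/(1 − a) = 1/555580;  first 6 digits = (1, 0, 0, 14, 14, 18)

v_19(a) = 3 ≥ 1, so the series converges in ℤ_19 to 1/(1 − a) = 1/(1 − (-555579)) = 1/555580. Expand this rational in ℤ_19: compute digits iteratively via d_i = x_i mod 19, x_{i+1} = (x_i − d_i)/19. The first 6 digits are (1, 0, 0, 14, 14, 18).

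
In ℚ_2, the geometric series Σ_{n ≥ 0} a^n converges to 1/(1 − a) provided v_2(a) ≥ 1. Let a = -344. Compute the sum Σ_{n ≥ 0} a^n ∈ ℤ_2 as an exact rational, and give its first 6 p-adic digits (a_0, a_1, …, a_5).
Σ a^n = 1/(1 − a) = 1/345;  first 6 digits = (1, 0, 0, 1, 0, 1)

v_2(a) = 3 ≥ 1, so the series converges in ℤ_2 to 1/(1 − a) = 1/(1 − (-344)) = 1/345. Expand this rational in ℤ_2: compute digits iteratively via d_i = x_i mod 2, x_{i+1} = (x_i − d_i)/2. The first 6 digits are (1, 0, 0, 1, 0, 1).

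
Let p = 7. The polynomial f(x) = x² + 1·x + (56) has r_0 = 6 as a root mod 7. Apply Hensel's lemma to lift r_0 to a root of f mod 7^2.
r_1 = 6 (mod 49)

Hensel: r_{i+1} = r_i − f(r_i)·(f′(r_i))^{-1} mod 7^{i+2}, f′(x) = 2x + 1. Iterate:
  r_0 = 6 (mod 7)
  r_1 = 6 (mod 49)
Final: r = 6 satisfies f(r) ≡ 0 mod 7^2.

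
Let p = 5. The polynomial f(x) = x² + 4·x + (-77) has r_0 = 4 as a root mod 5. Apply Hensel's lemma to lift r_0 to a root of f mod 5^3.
r_2 = 114 (mod 125)

Hensel: r_{i+1} = r_i − f(r_i)·(f′(r_i))^{-1} mod 5^{i+2}, f′(x) = 2x + 4. Iterate:
  r_0 = 4 (mod 5)
  r_1 = 14 (mod 25)
  r_2 = 114 (mod 125)
Final: r = 114 satisfies f(r) ≡ 0 mod 5^3.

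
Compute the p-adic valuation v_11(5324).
v_11(5324) = 3

v_11(n) is the largest exponent k such that 11^k divides n. Factor out: 5324 = 11^3 · 4. (Sign doesn't affect v_p.) So v_11(5324) = 3.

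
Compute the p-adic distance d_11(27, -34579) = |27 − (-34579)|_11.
d_11(27, -34579) = 1/1331

Step 1 — x − y = 27 − (-34579) = 34606. Step 2 — v_11(34606) = 3 (factor: 34606 = (11^3 · 26); the sign does not affect v_p). Step 3 — |x − y|_11 = 11^{-3} = 1/1331.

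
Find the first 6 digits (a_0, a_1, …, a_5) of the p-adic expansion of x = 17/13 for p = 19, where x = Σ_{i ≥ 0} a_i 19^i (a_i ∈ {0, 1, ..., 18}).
(a_0, …, a_5) = (13, 14, 8, 1, 16, 5)

v_19(17/13) = 0 (numerator and denominator both coprime to 19), so x ∈ ℤ_19^×. Compute digits iteratively via a_i = x_i mod 19, x_{i+1} = (x_i − a_i)/19, with x_0 = x:
  x_0 = 17/13;  a_0 = 13;  x_1 = (x_0 − 13)/19 = -8/13
  x_1 = -8/13;  a_1 = 14;  x_2 = (x_1 − 14)/19 = -10/13
  x_2 = -10/13;  a_2 = 8;  x_3 = (x_2 − 8)/19 = -6/13
  x_3 = -6/13;  a_3 = 1;  x_4 = (x_3 − 1)/19 = -1/13
  x_4 = -1/13;  a_4 = 16;  x_5 = (x_4 − 16)/19 = -11/13
  x_5 = -11/13;  a_5 = 5;  x_6 = (x_5 − 5)/19 = -4/13
Digits: (13, 14, 8, 1, 16, 5).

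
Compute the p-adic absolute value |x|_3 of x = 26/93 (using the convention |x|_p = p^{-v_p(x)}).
|26/93|_3 = 3

Step 1 — compute v_3(x) by factoring powers of 3 out of the numerator and denominator: v_3(26/93) = -1. Step 2 — apply |x|_p = p^{-v_p(x)} = 3^{1} = 3.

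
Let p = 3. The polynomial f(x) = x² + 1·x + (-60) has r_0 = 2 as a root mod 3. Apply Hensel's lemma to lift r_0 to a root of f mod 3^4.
r_3 = 29 (mod 81)

Hensel: r_{i+1} = r_i − f(r_i)·(f′(r_i))^{-1} mod 3^{i+2}, f′(x) = 2x + 1. Iterate:
  r_0 = 2 (mod 3)
  r_1 = 2 (mod 9)
  r_2 = 2 (mod 27)
  r_3 = 29 (mod 81)
Final: r = 29 satisfies f(r) ≡ 0 mod 3^4.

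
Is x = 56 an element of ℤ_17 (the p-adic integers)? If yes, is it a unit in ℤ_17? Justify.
x ∈ ℤ_17^× (unit); v_17(x) = 0

ℤ_17 = {x ∈ ℚ_17 : v_17(x) ≥ 0} and ℤ_17^× = {x ∈ ℤ_17 : v_17(x) = 0}. Here v_17(56) = v_17(num) − v_17(den) = 0; compare against these criteria.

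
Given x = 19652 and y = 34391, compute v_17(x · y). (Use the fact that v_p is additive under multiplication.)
v_17(675851932) = 6

v_p(x) = 3 (factor: 19652 = 17^3 · 4); v_p(y) = 3 (factor: 34391 = 17^3 · 7). Additivity: v_p(xy) = v_p(x) + v_p(y) = 3 + 3 = 6. (Direct check: xy = 675851932 = 17^6 · (28).)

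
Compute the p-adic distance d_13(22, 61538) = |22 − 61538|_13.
d_13(22, 61538) = 1/2197

Step 1 — x − y = 22 − 61538 = -61516. Step 2 — v_13(-61516) = 3 (factor: -61516 = −(13^3 · 28); the sign does not affect v_p). Step 3 — |x − y|_13 = 13^{-3} = 1/2197.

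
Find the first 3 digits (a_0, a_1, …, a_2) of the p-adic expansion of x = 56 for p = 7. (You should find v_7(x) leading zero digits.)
(a_0, …, a_2) = (0, 1, 1)

v_7(56) = 1, so a_0 = ... = a_0 = 0. Factor out: x = 7^1 · u with u = 8 a unit in ℤ_7. Expand u iteratively via a_{v+i} = u_i mod 7, u_{i+1} = (u_i − a_{v+i})/7:
  u_0 = 8;  a_1 = 1;  u_1 = (u_0 − 1)/7 = 1
  u_1 = 1;  a_2 = 1;  u_2 = (u_1 − 1)/7 = 0
Digits: (0, 1, 1).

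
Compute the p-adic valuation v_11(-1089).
v_11(-1089) = 2

v_11(n) is the largest exponent k such that 11^k divides n. Factor out: -1089 = -11^2 · 9. (Sign doesn't affect v_p.) So v_11(-1089) = 2.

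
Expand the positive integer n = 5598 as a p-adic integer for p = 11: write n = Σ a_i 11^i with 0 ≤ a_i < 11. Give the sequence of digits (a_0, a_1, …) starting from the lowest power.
(a_0, a_1, …) = (10, 2, 2, 4)

Repeated division by 11 gives the digits low-to-high: 5598 = 10 + 2·11^1 + 2·11^2 + 4·11^3. Digit sequence: (10, 2, 2, 4).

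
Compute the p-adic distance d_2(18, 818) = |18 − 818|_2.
d_2(18, 818) = 1/32

Step 1 — x − y = 18 − 818 = -800. Step 2 — v_2(-800) = 5 (factor: -800 = −(2^5 · 25); the sign does not affect v_p). Step 3 — |x − y|_2 = 2^{-5} = 1/32.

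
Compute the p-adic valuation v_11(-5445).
v_11(-5445) = 2

v_11(n) is the largest exponent k such that 11^k divides n. Factor out: -5445 = -11^2 · 45. (Sign doesn't affect v_p.) So v_11(-5445) = 2.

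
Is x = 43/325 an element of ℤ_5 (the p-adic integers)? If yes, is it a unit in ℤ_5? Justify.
x ∉ ℤ_5 (v_5(x) = -2 < 0)

ℤ_5 = {x ∈ ℚ_5 : v_5(x) ≥ 0} and ℤ_5^× = {x ∈ ℤ_5 : v_5(x) = 0}. Here v_5(43/325) = v_5(num) − v_5(den) = -2; compare against these criteria.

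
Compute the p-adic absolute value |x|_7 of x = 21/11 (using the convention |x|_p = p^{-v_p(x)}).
|21/11|_7 = 1/7

Step 1 — compute v_7(x) by factoring powers of 7 out of the numerator and denominator: v_7(21/11) = 1. Step 2 — apply |x|_p = p^{-v_p(x)} = 7^{-1} = 1/7.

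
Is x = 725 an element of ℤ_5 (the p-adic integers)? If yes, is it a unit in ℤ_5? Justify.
x ∈ ℤ_5 but not a unit; v_5(x) = 2 > 0

ℤ_5 = {x ∈ ℚ_5 : v_5(x) ≥ 0} and ℤ_5^× = {x ∈ ℤ_5 : v_5(x) = 0}. Here v_5(725) = v_5(num) − v_5(den) = 2; compare against these criteria.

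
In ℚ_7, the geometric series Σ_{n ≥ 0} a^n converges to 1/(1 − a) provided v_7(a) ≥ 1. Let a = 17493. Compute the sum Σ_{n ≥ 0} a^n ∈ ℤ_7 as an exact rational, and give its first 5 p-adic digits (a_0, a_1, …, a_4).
Σ a^n = 1/(1 − a) = -1/17492;  first 5 digits = (1, 0, 0, 2, 0)

v_7(a) = 3 ≥ 1, so the series converges in ℤ_7 to 1/(1 − a) = 1/(1 − 17493) = -1/17492. Expand this rational in ℤ_7: compute digits iteratively via d_i = x_i mod 7, x_{i+1} = (x_i − d_i)/7. The first 5 digits are (1, 0, 0, 2, 0).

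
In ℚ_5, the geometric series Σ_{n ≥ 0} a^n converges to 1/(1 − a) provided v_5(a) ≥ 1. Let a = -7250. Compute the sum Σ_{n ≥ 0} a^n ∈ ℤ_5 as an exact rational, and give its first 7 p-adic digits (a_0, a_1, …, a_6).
Σ a^n = 1/(1 − a) = 1/7251;  first 7 digits = (1, 0, 0, 2, 3, 2, 3)

v_5(a) = 3 ≥ 1, so the series converges in ℤ_5 to 1/(1 − a) = 1/(1 − (-7250)) = 1/7251. Expand this rational in ℤ_5: compute digits iteratively via d_i = x_i mod 5, x_{i+1} = (x_i − d_i)/5. The first 7 digits are (1, 0, 0, 2, 3, 2, 3).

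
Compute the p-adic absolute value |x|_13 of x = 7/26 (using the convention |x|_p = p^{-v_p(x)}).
|7/26|_13 = 13

Step 1 — compute v_13(x) by factoring powers of 13 out of the numerator and denominator: v_13(7/26) = -1. Step 2 — apply |x|_p = p^{-v_p(x)} = 13^{1} = 13.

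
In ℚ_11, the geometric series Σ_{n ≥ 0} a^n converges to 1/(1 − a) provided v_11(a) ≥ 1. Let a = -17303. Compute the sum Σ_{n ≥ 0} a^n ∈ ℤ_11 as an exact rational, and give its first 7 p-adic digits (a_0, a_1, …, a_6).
Σ a^n = 1/(1 − a) = 1/17304;  first 7 digits = (1, 0, 0, 9, 9, 10, 3)

v_11(a) = 3 ≥ 1, so the series converges in ℤ_11 to 1/(1 − a) = 1/(1 − (-17303)) = 1/17304. Expand this rational in ℤ_11: compute digits iteratively via d_i = x_i mod 11, x_{i+1} = (x_i − d_i)/11. The first 7 digits are (1, 0, 0, 9, 9, 10, 3).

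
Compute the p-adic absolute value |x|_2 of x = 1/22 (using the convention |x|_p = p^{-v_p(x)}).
|1/22|_2 = 2

Step 1 — compute v_2(x) by factoring powers of 2 out of the numerator and denominator: v_2(1/22) = -1. Step 2 — apply |x|_p = p^{-v_p(x)} = 2^{1} = 2.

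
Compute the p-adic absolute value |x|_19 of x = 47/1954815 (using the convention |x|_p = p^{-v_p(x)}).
|47/1954815|_19 = 130321

Step 1 — compute v_19(x) by factoring powers of 19 out of the numerator and denominator: v_19(47/1954815) = -4. Step 2 — apply |x|_p = p^{-v_p(x)} = 19^{4} = 130321.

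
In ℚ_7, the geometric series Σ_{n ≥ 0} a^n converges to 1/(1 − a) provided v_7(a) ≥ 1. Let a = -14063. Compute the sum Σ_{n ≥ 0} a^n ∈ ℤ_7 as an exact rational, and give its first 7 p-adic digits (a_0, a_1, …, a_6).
Σ a^n = 1/(1 − a) = 1/14064;  first 7 digits = (1, 0, 0, 1, 1, 6, 0)

v_7(a) = 3 ≥ 1, so the series converges in ℤ_7 to 1/(1 − a) = 1/(1 − (-14063)) = 1/14064. Expand this rational in ℤ_7: compute digits iteratively via d_i = x_i mod 7, x_{i+1} = (x_i − d_i)/7. The first 7 digits are (1, 0, 0, 1, 1, 6, 0).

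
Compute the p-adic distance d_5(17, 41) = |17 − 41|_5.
d_5(17, 41) = 1

Step 1 — x − y = 17 − 41 = -24. Step 2 — v_5(-24) = 0 (factor: -24 = −(5^0 · 24); the sign does not affect v_p). Step 3 — |x − y|_5 = 5^{0} = 1.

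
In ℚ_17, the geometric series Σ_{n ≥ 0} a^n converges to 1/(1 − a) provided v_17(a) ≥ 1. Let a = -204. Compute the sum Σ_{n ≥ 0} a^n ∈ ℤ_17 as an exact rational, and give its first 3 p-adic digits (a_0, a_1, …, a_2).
Σ a^n = 1/(1 − a) = 1/205;  first 3 digits = (1, 5, 7)

v_17(a) = 1 ≥ 1, so the series converges in ℤ_17 to 1/(1 − a) = 1/(1 − (-204)) = 1/205. Expand this rational in ℤ_17: compute digits iteratively via d_i = x_i mod 17, x_{i+1} = (x_i − d_i)/17. The first 3 digits are (1, 5, 7).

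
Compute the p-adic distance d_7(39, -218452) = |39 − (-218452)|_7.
d_7(39, -218452) = 1/16807

Step 1 — x − y = 39 − (-218452) = 218491. Step 2 — v_7(218491) = 5 (factor: 218491 = (7^5 · 13); the sign does not affect v_p). Step 3 — |x − y|_7 = 7^{-5} = 1/16807.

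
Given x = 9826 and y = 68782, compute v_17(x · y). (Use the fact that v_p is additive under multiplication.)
v_17(675851932) = 6

v_p(x) = 3 (factor: 9826 = 17^3 · 2); v_p(y) = 3 (factor: 68782 = 17^3 · 14). Additivity: v_p(xy) = v_p(x) + v_p(y) = 3 + 3 = 6. (Direct check: xy = 675851932 = 17^6 · (28).)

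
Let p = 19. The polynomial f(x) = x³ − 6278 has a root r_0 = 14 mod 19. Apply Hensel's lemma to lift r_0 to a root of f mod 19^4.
r_3 = 98643 (mod 130321)

Hensel: r_{i+1} = r_i − f(r_i)/f′(r_i) mod 19^{i+2}, where f′(x) = 3x². Iterate:
  r_0 = 14 (mod 19)
  r_1 = 90 (mod 361)
  r_2 = 2617 (mod 6859)
  r_3 = 98643 (mod 130321)
Final: r = 98643 with f(r) ≡ 0 mod 19^4.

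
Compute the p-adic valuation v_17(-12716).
v_17(-12716) = 2

v_17(n) is the largest exponent k such that 17^k divides n. Factor out: -12716 = -17^2 · 44. (Sign doesn't affect v_p.) So v_17(-12716) = 2.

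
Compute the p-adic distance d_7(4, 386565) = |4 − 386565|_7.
d_7(4, 386565) = 1/16807

Step 1 — x − y = 4 − 386565 = -386561. Step 2 — v_7(-386561) = 5 (factor: -386561 = −(7^5 · 23); the sign does not affect v_p). Step 3 — |x − y|_7 = 7^{-5} = 1/16807.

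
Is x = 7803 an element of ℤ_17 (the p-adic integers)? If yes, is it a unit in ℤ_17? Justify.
x ∈ ℤ_17 but not a unit; v_17(x) = 2 > 0

ℤ_17 = {x ∈ ℚ_17 : v_17(x) ≥ 0} and ℤ_17^× = {x ∈ ℤ_17 : v_17(x) = 0}. Here v_17(7803) = v_17(num) − v_17(den) = 2; compare against these criteria.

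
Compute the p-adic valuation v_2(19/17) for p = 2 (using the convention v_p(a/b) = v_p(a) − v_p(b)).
v_2(19/17) = 0

Factor powers of 2 from the numerator and denominator of the reduced fraction: 19 = 2^0 · 19 and 17 = 2^0 · 17. Apply v_p(a/b) = v_p(a) − v_p(b): v_2(19/17) = 0 − 0 = 0.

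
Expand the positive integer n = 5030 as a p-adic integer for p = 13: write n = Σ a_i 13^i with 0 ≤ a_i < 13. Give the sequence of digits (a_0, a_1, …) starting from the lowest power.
(a_0, a_1, …) = (12, 9, 3, 2)

Repeated division by 13 gives the digits low-to-high: 5030 = 12 + 9·13^1 + 3·13^2 + 2·13^3. Digit sequence: (12, 9, 3, 2).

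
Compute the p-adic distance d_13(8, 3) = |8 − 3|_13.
d_13(8, 3) = 1

Step 1 — x − y = 8 − 3 = 5. Step 2 — v_13(5) = 0 (factor: 5 = (13^0 · 5); the sign does not affect v_p). Step 3 — |x − y|_13 = 13^{0} = 1.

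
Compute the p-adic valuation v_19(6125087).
v_19(6125087) = 4

v_19(n) is the largest exponent k such that 19^k divides n. Factor out: 6125087 = 19^4 · 47. (Sign doesn't affect v_p.) So v_19(6125087) = 4.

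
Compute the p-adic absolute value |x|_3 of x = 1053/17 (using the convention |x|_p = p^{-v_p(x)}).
|1053/17|_3 = 1/81

Step 1 — compute v_3(x) by factoring powers of 3 out of the numerator and denominator: v_3(1053/17) = 4. Step 2 — apply |x|_p = p^{-v_p(x)} = 3^{-4} = 1/81.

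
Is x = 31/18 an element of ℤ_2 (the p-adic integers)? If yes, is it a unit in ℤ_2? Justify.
x ∉ ℤ_2 (v_2(x) = -1 < 0)

ℤ_2 = {x ∈ ℚ_2 : v_2(x) ≥ 0} and ℤ_2^× = {x ∈ ℤ_2 : v_2(x) = 0}. Here v_2(31/18) = v_2(num) − v_2(den) = -1; compare against these criteria.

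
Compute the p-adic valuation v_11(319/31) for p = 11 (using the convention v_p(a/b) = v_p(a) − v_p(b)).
v_11(319/31) = 1

Factor powers of 11 from the numerator and denominator of the reduced fraction: 319 = 11^1 · 29 and 31 = 11^0 · 31. Apply v_p(a/b) = v_p(a) − v_p(b): v_11(319/31) = 1 − 0 = 1.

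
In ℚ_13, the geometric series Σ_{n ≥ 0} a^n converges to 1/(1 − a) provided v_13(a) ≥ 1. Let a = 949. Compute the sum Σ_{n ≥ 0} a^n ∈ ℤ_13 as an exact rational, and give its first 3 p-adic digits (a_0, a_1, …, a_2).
Σ a^n = 1/(1 − a) = -1/948;  first 3 digits = (1, 8, 4)

v_13(a) = 1 ≥ 1, so the series converges in ℤ_13 to 1/(1 − a) = 1/(1 − 949) = -1/948. Expand this rational in ℤ_13: compute digits iteratively via d_i = x_i mod 13, x_{i+1} = (x_i − d_i)/13. The first 3 digits are (1, 8, 4).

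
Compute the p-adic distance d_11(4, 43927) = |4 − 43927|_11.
d_11(4, 43927) = 1/14641

Step 1 — x − y = 4 − 43927 = -43923. Step 2 — v_11(-43923) = 4 (factor: -43923 = −(11^4 · 3); the sign does not affect v_p). Step 3 — |x − y|_11 = 11^{-4} = 1/14641.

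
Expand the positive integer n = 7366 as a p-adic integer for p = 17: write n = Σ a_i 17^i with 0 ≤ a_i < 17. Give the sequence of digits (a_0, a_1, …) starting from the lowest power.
(a_0, a_1, …) = (5, 8, 8, 1)

Repeated division by 17 gives the digits low-to-high: 7366 = 5 + 8·17^1 + 8·17^2 + 1·17^3. Digit sequence: (5, 8, 8, 1).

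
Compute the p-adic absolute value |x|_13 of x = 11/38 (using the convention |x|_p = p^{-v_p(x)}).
|11/38|_13 = 1

Step 1 — compute v_13(x) by factoring powers of 13 out of the numerator and denominator: v_13(11/38) = 0. Step 2 — apply |x|_p = p^{-v_p(x)} = 13^{0} = 1.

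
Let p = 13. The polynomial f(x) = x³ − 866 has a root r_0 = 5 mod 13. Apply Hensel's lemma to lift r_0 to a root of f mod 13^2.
r_1 = 96 (mod 169)

Hensel: r_{i+1} = r_i − f(r_i)/f′(r_i) mod 13^{i+2}, where f′(x) = 3x². Iterate:
  r_0 = 5 (mod 13)
  r_1 = 96 (mod 169)
Final: r = 96 with f(r) ≡ 0 mod 13^2.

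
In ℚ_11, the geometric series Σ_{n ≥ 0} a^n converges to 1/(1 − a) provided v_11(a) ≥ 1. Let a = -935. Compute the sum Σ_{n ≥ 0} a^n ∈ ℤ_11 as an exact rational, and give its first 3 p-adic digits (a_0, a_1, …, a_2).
Σ a^n = 1/(1 − a) = 1/936;  first 3 digits = (1, 3, 1)

v_11(a) = 1 ≥ 1, so the series converges in ℤ_11 to 1/(1 − a) = 1/(1 − (-935)) = 1/936. Expand this rational in ℤ_11: compute digits iteratively via d_i = x_i mod 11, x_{i+1} = (x_i − d_i)/11. The first 3 digits are (1, 3, 1).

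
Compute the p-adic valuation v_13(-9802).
v_13(-9802) = 2

v_13(n) is the largest exponent k such that 13^k divides n. Factor out: -9802 = -13^2 · 58. (Sign doesn't affect v_p.) So v_13(-9802) = 2.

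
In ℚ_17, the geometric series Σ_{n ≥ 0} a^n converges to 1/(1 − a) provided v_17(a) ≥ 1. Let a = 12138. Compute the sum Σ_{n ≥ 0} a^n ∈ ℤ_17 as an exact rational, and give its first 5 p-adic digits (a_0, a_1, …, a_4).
Σ a^n = 1/(1 − a) = -1/12137;  first 5 digits = (1, 0, 8, 2, 13)

v_17(a) = 2 ≥ 1, so the series converges in ℤ_17 to 1/(1 − a) = 1/(1 − 12138) = -1/12137. Expand this rational in ℤ_17: compute digits iteratively via d_i = x_i mod 17, x_{i+1} = (x_i − d_i)/17. The first 5 digits are (1, 0, 8, 2, 13).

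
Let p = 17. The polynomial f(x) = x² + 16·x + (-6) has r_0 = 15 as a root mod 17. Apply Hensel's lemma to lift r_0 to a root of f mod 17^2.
r_1 = 49 (mod 289)

Hensel: r_{i+1} = r_i − f(r_i)·(f′(r_i))^{-1} mod 17^{i+2}, f′(x) = 2x + 16. Iterate:
  r_0 = 15 (mod 17)
  r_1 = 49 (mod 289)
Final: r = 49 satisfies f(r) ≡ 0 mod 17^2.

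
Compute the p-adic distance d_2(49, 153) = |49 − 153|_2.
d_2(49, 153) = 1/8

Step 1 — x − y = 49 − 153 = -104. Step 2 — v_2(-104) = 3 (factor: -104 = −(2^3 · 13); the sign does not affect v_p). Step 3 — |x − y|_2 = 2^{-3} = 1/8.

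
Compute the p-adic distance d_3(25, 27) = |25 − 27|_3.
d_3(25, 27) = 1

Step 1 — x − y = 25 − 27 = -2. Step 2 — v_3(-2) = 0 (factor: -2 = −(3^0 · 2); the sign does not affect v_p). Step 3 — |x − y|_3 = 3^{0} = 1.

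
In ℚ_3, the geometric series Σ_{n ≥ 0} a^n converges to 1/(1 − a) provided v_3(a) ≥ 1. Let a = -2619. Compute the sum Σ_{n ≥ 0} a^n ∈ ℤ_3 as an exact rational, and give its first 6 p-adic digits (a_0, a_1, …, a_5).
Σ a^n = 1/(1 − a) = 1/2620;  first 6 digits = (1, 0, 0, 2, 0, 1)

v_3(a) = 3 ≥ 1, so the series converges in ℤ_3 to 1/(1 − a) = 1/(1 − (-2619)) = 1/2620. Expand this rational in ℤ_3: compute digits iteratively via d_i = x_i mod 3, x_{i+1} = (x_i − d_i)/3. The first 6 digits are (1, 0, 0, 2, 0, 1).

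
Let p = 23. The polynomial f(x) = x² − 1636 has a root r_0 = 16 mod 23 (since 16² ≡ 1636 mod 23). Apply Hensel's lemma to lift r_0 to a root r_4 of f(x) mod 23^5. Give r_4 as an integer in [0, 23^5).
r_4 = 819414 (mod 6436343)

Hensel's recurrence: r_{i+1} = r_i − f(r_i)·(f′(r_i))^{-1} mod 23^{i+2}, with f′(x) = 2x. Iterate:
  r_0 = 16 (mod 23)
  r_1 = 522 (mod 529)
  r_2 = 4225 (mod 12167)
  r_3 = 259732 (mod 279841)
  r_4 = 819414 (mod 6436343)
Final: r_4 = 819414, and one checks f(r_4) ≡ 0 mod 23^5.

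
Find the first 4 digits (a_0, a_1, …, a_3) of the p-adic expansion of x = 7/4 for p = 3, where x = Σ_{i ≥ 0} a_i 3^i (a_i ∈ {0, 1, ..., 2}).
(a_0, …, a_3) = (1, 1, 2, 0)

v_3(7/4) = 0 (numerator and denominator both coprime to 3), so x ∈ ℤ_3^×. Compute digits iteratively via a_i = x_i mod 3, x_{i+1} = (x_i − a_i)/3, with x_0 = x:
  x_0 = 7/4;  a_0 = 1;  x_1 = (x_0 − 1)/3 = 1/4
  x_1 = 1/4;  a_1 = 1;  x_2 = (x_1 − 1)/3 = -1/4
  x_2 = -1/4;  a_2 = 2;  x_3 = (x_2 − 2)/3 = -3/4
  x_3 = -3/4;  a_3 = 0;  x_4 = (x_3 − 0)/3 = -1/4
Digits: (1, 1, 2, 0).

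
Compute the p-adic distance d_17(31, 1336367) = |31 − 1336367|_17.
d_17(31, 1336367) = 1/83521

Step 1 — x − y = 31 − 1336367 = -1336336. Step 2 — v_17(-1336336) = 4 (factor: -1336336 = −(17^4 · 16); the sign does not affect v_p). Step 3 — |x − y|_17 = 17^{-4} = 1/83521.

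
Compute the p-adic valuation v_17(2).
v_17(2) = 0

v_17(n) is the largest exponent k such that 17^k divides n. Factor out: 2 = 17^0 · 2. (Sign doesn't affect v_p.) So v_17(2) = 0.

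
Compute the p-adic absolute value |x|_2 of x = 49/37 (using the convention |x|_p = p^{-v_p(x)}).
|49/37|_2 = 1

Step 1 — compute v_2(x) by factoring powers of 2 out of the numerator and denominator: v_2(49/37) = 0. Step 2 — apply |x|_p = p^{-v_p(x)} = 2^{0} = 1.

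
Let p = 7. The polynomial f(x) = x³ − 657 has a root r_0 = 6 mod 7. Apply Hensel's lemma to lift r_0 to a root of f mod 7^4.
r_3 = 2211 (mod 2401)

Hensel: r_{i+1} = r_i − f(r_i)/f′(r_i) mod 7^{i+2}, where f′(x) = 3x². Iterate:
  r_0 = 6 (mod 7)
  r_1 = 6 (mod 49)
  r_2 = 153 (mod 343)
  r_3 = 2211 (mod 2401)
Final: r = 2211 with f(r) ≡ 0 mod 7^4.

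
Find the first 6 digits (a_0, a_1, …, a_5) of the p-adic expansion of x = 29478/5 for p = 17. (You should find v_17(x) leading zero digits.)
(a_0, …, a_5) = (0, 0, 0, 8, 3, 10)

v_17(29478/5) = 3, so a_0 = ... = a_2 = 0. Factor out: x = 17^3 · u with u = 6/5 a unit in ℤ_17. Expand u iteratively via a_{v+i} = u_i mod 17, u_{i+1} = (u_i − a_{v+i})/17:
  u_0 = 6/5;  a_3 = 8;  u_1 = (u_0 − 8)/17 = -2/5
  u_1 = -2/5;  a_4 = 3;  u_2 = (u_1 − 3)/17 = -1/5
  u_2 = -1/5;  a_5 = 10;  u_3 = (u_2 − 10)/17 = -3/5
Digits: (0, 0, 0, 8, 3, 10).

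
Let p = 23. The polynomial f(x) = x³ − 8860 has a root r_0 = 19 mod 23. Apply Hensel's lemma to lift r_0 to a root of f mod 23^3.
r_2 = 226 (mod 12167)

Hensel: r_{i+1} = r_i − f(r_i)/f′(r_i) mod 23^{i+2}, where f′(x) = 3x². Iterate:
  r_0 = 19 (mod 23)
  r_1 = 226 (mod 529)
  r_2 = 226 (mod 12167)
Final: r = 226 with f(r) ≡ 0 mod 23^3.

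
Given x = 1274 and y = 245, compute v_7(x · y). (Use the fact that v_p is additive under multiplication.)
v_7(312130) = 4

v_p(x) = 2 (factor: 1274 = 7^2 · 26); v_p(y) = 2 (factor: 245 = 7^2 · 5). Additivity: v_p(xy) = v_p(x) + v_p(y) = 2 + 2 = 4. (Direct check: xy = 312130 = 7^4 · (130).)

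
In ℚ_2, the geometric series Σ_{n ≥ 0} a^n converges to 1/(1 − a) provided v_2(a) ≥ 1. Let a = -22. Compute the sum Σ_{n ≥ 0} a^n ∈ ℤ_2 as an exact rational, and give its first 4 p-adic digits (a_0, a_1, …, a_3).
Σ a^n = 1/(1 − a) = 1/23;  first 4 digits = (1, 1, 1, 0)

v_2(a) = 1 ≥ 1, so the series converges in ℤ_2 to 1/(1 − a) = 1/(1 − (-22)) = 1/23. Expand this rational in ℤ_2: compute digits iteratively via d_i = x_i mod 2, x_{i+1} = (x_i − d_i)/2. The first 4 digits are (1, 1, 1, 0).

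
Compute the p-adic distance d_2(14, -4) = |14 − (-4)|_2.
d_2(14, -4) = 1/2

Step 1 — x − y = 14 − (-4) = 18. Step 2 — v_2(18) = 1 (factor: 18 = (2^1 · 9); the sign does not affect v_p). Step 3 — |x − y|_2 = 2^{-1} = 1/2.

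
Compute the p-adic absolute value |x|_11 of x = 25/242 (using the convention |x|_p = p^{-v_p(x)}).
|25/242|_11 = 121

Step 1 — compute v_11(x) by factoring powers of 11 out of the numerator and denominator: v_11(25/242) = -2. Step 2 — apply |x|_p = p^{-v_p(x)} = 11^{2} = 121.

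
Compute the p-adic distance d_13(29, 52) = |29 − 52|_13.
d_13(29, 52) = 1

Step 1 — x − y = 29 − 52 = -23. Step 2 — v_13(-23) = 0 (factor: -23 = −(13^0 · 23); the sign does not affect v_p). Step 3 — |x − y|_13 = 13^{0} = 1.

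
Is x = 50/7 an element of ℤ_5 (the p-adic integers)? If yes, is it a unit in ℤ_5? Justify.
x ∈ ℤ_5 but not a unit; v_5(x) = 2 > 0

ℤ_5 = {x ∈ ℚ_5 : v_5(x) ≥ 0} and ℤ_5^× = {x ∈ ℤ_5 : v_5(x) = 0}. Here v_5(50/7) = v_5(num) − v_5(den) = 2; compare against these criteria.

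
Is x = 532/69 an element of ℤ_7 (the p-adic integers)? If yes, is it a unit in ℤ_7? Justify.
x ∈ ℤ_7 but not a unit; v_7(x) = 1 > 0

ℤ_7 = {x ∈ ℚ_7 : v_7(x) ≥ 0} and ℤ_7^× = {x ∈ ℤ_7 : v_7(x) = 0}. Here v_7(532/69) = v_7(num) − v_7(den) = 1; compare against these criteria.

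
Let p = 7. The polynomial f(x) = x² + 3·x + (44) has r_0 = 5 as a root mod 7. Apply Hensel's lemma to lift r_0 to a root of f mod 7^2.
r_1 = 40 (mod 49)

Hensel: r_{i+1} = r_i − f(r_i)·(f′(r_i))^{-1} mod 7^{i+2}, f′(x) = 2x + 3. Iterate:
  r_0 = 5 (mod 7)
  r_1 = 40 (mod 49)
Final: r = 40 satisfies f(r) ≡ 0 mod 7^2.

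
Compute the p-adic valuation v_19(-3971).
v_19(-3971) = 2

v_19(n) is the largest exponent k such that 19^k divides n. Factor out: -3971 = -19^2 · 11. (Sign doesn't affect v_p.) So v_19(-3971) = 2.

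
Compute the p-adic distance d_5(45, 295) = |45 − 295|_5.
d_5(45, 295) = 1/125

Step 1 — x − y = 45 − 295 = -250. Step 2 — v_5(-250) = 3 (factor: -250 = −(5^3 · 2); the sign does not affect v_p). Step 3 — |x − y|_5 = 5^{-3} = 1/125.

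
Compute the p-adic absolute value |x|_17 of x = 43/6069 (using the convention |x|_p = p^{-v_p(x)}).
|43/6069|_17 = 289

Step 1 — compute v_17(x) by factoring powers of 17 out of the numerator and denominator: v_17(43/6069) = -2. Step 2 — apply |x|_p = p^{-v_p(x)} = 17^{2} = 289.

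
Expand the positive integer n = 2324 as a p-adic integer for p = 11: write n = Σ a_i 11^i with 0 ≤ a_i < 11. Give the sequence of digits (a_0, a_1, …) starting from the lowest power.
(a_0, a_1, …) = (3, 2, 8, 1)

Repeated division by 11 gives the digits low-to-high: 2324 = 3 + 2·11^1 + 8·11^2 + 1·11^3. Digit sequence: (3, 2, 8, 1).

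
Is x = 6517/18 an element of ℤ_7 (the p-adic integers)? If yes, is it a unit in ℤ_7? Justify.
x ∈ ℤ_7 but not a unit; v_7(x) = 3 > 0

ℤ_7 = {x ∈ ℚ_7 : v_7(x) ≥ 0} and ℤ_7^× = {x ∈ ℤ_7 : v_7(x) = 0}. Here v_7(6517/18) = v_7(num) − v_7(den) = 3; compare against these criteria.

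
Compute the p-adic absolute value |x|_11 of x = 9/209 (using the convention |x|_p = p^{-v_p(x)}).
|9/209|_11 = 11

Step 1 — compute v_11(x) by factoring powers of 11 out of the numerator and denominator: v_11(9/209) = -1. Step 2 — apply |x|_p = p^{-v_p(x)} = 11^{1} = 11.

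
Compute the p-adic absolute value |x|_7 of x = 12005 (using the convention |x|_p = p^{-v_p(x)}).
|12005|_7 = 1/2401

Step 1 — compute v_7(x) by factoring powers of 7 out of the numerator and denominator: v_7(12005) = 4. Step 2 — apply |x|_p = p^{-v_p(x)} = 7^{-4} = 1/2401.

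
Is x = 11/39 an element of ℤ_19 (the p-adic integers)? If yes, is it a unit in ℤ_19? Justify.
x ∈ ℤ_19^× (unit); v_19(x) = 0

ℤ_19 = {x ∈ ℚ_19 : v_19(x) ≥ 0} and ℤ_19^× = {x ∈ ℤ_19 : v_19(x) = 0}. Here v_19(11/39) = v_19(num) − v_19(den) = 0; compare against these criteria.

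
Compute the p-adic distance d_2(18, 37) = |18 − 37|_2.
d_2(18, 37) = 1

Step 1 — x − y = 18 − 37 = -19. Step 2 — v_2(-19) = 0 (factor: -19 = −(2^0 · 19); the sign does not affect v_p). Step 3 — |x − y|_2 = 2^{0} = 1.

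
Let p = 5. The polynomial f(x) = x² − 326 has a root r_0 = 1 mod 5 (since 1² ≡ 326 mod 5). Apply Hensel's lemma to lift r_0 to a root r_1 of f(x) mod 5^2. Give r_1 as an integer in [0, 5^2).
r_1 = 1 (mod 25)

Hensel's recurrence: r_{i+1} = r_i − f(r_i)·(f′(r_i))^{-1} mod 5^{i+2}, with f′(x) = 2x. Iterate:
  r_0 = 1 (mod 5)
  r_1 = 1 (mod 25)
Final: r_1 = 1, and one checks f(r_1) ≡ 0 mod 5^2.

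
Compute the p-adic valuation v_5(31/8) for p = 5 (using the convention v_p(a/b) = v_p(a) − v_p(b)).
v_5(31/8) = 0

Factor powers of 5 from the numerator and denominator of the reduced fraction: 31 = 5^0 · 31 and 8 = 5^0 · 8. Apply v_p(a/b) = v_p(a) − v_p(b): v_5(31/8) = 0 − 0 = 0.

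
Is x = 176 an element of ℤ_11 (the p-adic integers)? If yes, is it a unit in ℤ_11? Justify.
x ∈ ℤ_11 but not a unit; v_11(x) = 1 > 0

ℤ_11 = {x ∈ ℚ_11 : v_11(x) ≥ 0} and ℤ_11^× = {x ∈ ℤ_11 : v_11(x) = 0}. Here v_11(176) = v_11(num) − v_11(den) = 1; compare against these criteria.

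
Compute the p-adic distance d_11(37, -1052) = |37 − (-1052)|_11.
d_11(37, -1052) = 1/121

Step 1 — x − y = 37 − (-1052) = 1089. Step 2 — v_11(1089) = 2 (factor: 1089 = (11^2 · 9); the sign does not affect v_p). Step 3 — |x − y|_11 = 11^{-2} = 1/121.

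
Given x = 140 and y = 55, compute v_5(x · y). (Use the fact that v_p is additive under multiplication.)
v_5(7700) = 2

v_p(x) = 1 (factor: 140 = 5^1 · 28); v_p(y) = 1 (factor: 55 = 5^1 · 11). Additivity: v_p(xy) = v_p(x) + v_p(y) = 1 + 1 = 2. (Direct check: xy = 7700 = 5^2 · (308).)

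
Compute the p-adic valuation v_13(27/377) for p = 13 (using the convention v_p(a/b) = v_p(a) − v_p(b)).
v_13(27/377) = -1

Factor powers of 13 from the numerator and denominator of the reduced fraction: 27 = 13^0 · 27 and 377 = 13^1 · 29. Apply v_p(a/b) = v_p(a) − v_p(b): v_13(27/377) = 0 − 1 = -1.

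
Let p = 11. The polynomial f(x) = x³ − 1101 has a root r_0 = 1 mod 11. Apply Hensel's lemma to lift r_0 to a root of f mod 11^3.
r_2 = 650 (mod 1331)

Hensel: r_{i+1} = r_i − f(r_i)/f′(r_i) mod 11^{i+2}, where f′(x) = 3x². Iterate:
  r_0 = 1 (mod 11)
  r_1 = 45 (mod 121)
  r_2 = 650 (mod 1331)
Final: r = 650 with f(r) ≡ 0 mod 11^3.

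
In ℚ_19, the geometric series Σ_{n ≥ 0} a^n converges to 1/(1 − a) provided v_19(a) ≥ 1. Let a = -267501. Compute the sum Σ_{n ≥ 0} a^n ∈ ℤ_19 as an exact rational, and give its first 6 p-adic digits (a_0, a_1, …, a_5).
Σ a^n = 1/(1 − a) = 1/267502;  first 6 digits = (1, 0, 0, 18, 16, 18)

v_19(a) = 3 ≥ 1, so the series converges in ℤ_19 to 1/(1 − a) = 1/(1 − (-267501)) = 1/267502. Expand this rational in ℤ_19: compute digits iteratively via d_i = x_i mod 19, x_{i+1} = (x_i − d_i)/19. The first 6 digits are (1, 0, 0, 18, 16, 18).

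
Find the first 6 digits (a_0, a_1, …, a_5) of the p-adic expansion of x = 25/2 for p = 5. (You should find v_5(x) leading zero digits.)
(a_0, …, a_5) = (0, 0, 3, 2, 2, 2)

v_5(25/2) = 2, so a_0 = ... = a_1 = 0. Factor out: x = 5^2 · u with u = 1/2 a unit in ℤ_5. Expand u iteratively via a_{v+i} = u_i mod 5, u_{i+1} = (u_i − a_{v+i})/5:
  u_0 = 1/2;  a_2 = 3;  u_1 = (u_0 − 3)/5 = -1/2
  u_1 = -1/2;  a_3 = 2;  u_2 = (u_1 − 2)/5 = -1/2
  u_2 = -1/2;  a_4 = 2;  u_3 = (u_2 − 2)/5 = -1/2
  u_3 = -1/2;  a_5 = 2;  u_4 = (u_3 − 2)/5 = -1/2
Digits: (0, 0, 3, 2, 2, 2).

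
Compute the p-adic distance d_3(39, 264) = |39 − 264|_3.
d_3(39, 264) = 1/9

Step 1 — x − y = 39 − 264 = -225. Step 2 — v_3(-225) = 2 (factor: -225 = −(3^2 · 25); the sign does not affect v_p). Step 3 — |x − y|_3 = 3^{-2} = 1/9.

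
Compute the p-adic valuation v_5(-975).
v_5(-975) = 2

v_5(n) is the largest exponent k such that 5^k divides n. Factor out: -975 = -5^2 · 39. (Sign doesn't affect v_p.) So v_5(-975) = 2.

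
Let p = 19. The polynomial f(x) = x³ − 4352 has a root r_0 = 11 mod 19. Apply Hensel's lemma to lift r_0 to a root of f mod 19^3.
r_2 = 3146 (mod 6859)

Hensel: r_{i+1} = r_i − f(r_i)/f′(r_i) mod 19^{i+2}, where f′(x) = 3x². Iterate:
  r_0 = 11 (mod 19)
  r_1 = 258 (mod 361)
  r_2 = 3146 (mod 6859)
Final: r = 3146 with f(r) ≡ 0 mod 19^3.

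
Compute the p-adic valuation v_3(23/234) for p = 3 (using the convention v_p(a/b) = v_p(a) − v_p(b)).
v_3(23/234) = -2

Factor powers of 3 from the numerator and denominator of the reduced fraction: 23 = 3^0 · 23 and 234 = 3^2 · 26. Apply v_p(a/b) = v_p(a) − v_p(b): v_3(23/234) = 0 − 2 = -2.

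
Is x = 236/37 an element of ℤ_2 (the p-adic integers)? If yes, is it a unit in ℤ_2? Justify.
x ∈ ℤ_2 but not a unit; v_2(x) = 2 > 0

ℤ_2 = {x ∈ ℚ_2 : v_2(x) ≥ 0} and ℤ_2^× = {x ∈ ℤ_2 : v_2(x) = 0}. Here v_2(236/37) = v_2(num) − v_2(den) = 2; compare against these criteria.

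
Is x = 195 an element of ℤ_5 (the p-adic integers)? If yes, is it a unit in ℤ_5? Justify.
x ∈ ℤ_5 but not a unit; v_5(x) = 1 > 0

ℤ_5 = {x ∈ ℚ_5 : v_5(x) ≥ 0} and ℤ_5^× = {x ∈ ℤ_5 : v_5(x) = 0}. Here v_5(195) = v_5(num) − v_5(den) = 1; compare against these criteria.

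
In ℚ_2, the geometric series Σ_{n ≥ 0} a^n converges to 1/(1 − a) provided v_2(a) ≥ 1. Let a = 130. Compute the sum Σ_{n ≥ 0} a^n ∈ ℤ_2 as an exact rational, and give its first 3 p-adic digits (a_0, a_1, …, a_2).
Σ a^n = 1/(1 − a) = -1/129;  first 3 digits = (1, 1, 1)

v_2(a) = 1 ≥ 1, so the series converges in ℤ_2 to 1/(1 − a) = 1/(1 − 130) = -1/129. Expand this rational in ℤ_2: compute digits iteratively via d_i = x_i mod 2, x_{i+1} = (x_i − d_i)/2. The first 3 digits are (1, 1, 1).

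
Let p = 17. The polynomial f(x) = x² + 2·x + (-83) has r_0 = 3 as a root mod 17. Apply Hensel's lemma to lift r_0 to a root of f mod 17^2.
r_1 = 156 (mod 289)

Hensel: r_{i+1} = r_i − f(r_i)·(f′(r_i))^{-1} mod 17^{i+2}, f′(x) = 2x + 2. Iterate:
  r_0 = 3 (mod 17)
  r_1 = 156 (mod 289)
Final: r = 156 satisfies f(r) ≡ 0 mod 17^2.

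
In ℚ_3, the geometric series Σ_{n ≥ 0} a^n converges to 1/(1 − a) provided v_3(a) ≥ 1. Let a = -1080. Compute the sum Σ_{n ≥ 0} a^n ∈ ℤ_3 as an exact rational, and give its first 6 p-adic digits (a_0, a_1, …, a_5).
Σ a^n = 1/(1 − a) = 1/1081;  first 6 digits = (1, 0, 0, 2, 1, 1)

v_3(a) = 3 ≥ 1, so the series converges in ℤ_3 to 1/(1 − a) = 1/(1 − (-1080)) = 1/1081. Expand this rational in ℤ_3: compute digits iteratively via d_i = x_i mod 3, x_{i+1} = (x_i − d_i)/3. The first 6 digits are (1, 0, 0, 2, 1, 1).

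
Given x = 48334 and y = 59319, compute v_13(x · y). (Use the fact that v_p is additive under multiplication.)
v_13(2867124546) = 6

v_p(x) = 3 (factor: 48334 = 13^3 · 22); v_p(y) = 3 (factor: 59319 = 13^3 · 27). Additivity: v_p(xy) = v_p(x) + v_p(y) = 3 + 3 = 6. (Direct check: xy = 2867124546 = 13^6 · (594).)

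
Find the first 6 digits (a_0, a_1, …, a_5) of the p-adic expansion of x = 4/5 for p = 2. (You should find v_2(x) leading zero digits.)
(a_0, …, a_5) = (0, 0, 1, 0, 1, 1)

v_2(4/5) = 2, so a_0 = ... = a_1 = 0. Factor out: x = 2^2 · u with u = 1/5 a unit in ℤ_2. Expand u iteratively via a_{v+i} = u_i mod 2, u_{i+1} = (u_i − a_{v+i})/2:
  u_0 = 1/5;  a_2 = 1;  u_1 = (u_0 − 1)/2 = -2/5
  u_1 = -2/5;  a_3 = 0;  u_2 = (u_1 − 0)/2 = -1/5
  u_2 = -1/5;  a_4 = 1;  u_3 = (u_2 − 1)/2 = -3/5
  u_3 = -3/5;  a_5 = 1;  u_4 = (u_3 − 1)/2 = -4/5
Digits: (0, 0, 1, 0, 1, 1).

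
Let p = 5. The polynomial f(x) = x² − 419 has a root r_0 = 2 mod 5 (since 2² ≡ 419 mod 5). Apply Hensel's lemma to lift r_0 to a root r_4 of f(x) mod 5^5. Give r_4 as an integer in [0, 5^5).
r_4 = 2862 (mod 3125)

Hensel's recurrence: r_{i+1} = r_i − f(r_i)·(f′(r_i))^{-1} mod 5^{i+2}, with f′(x) = 2x. Iterate:
  r_0 = 2 (mod 5)
  r_1 = 12 (mod 25)
  r_2 = 112 (mod 125)
  r_3 = 362 (mod 625)
  r_4 = 2862 (mod 3125)
Final: r_4 = 2862, and one checks f(r_4) ≡ 0 mod 5^5.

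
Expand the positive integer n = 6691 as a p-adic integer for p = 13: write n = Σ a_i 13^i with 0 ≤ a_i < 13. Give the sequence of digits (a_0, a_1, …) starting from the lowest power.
(a_0, a_1, …) = (9, 7, 0, 3)

Repeated division by 13 gives the digits low-to-high: 6691 = 9 + 7·13^1 + 3·13^3. Digit sequence: (9, 7, 0, 3).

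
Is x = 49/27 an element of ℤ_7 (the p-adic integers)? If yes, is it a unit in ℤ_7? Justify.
x ∈ ℤ_7 but not a unit; v_7(x) = 2 > 0

ℤ_7 = {x ∈ ℚ_7 : v_7(x) ≥ 0} and ℤ_7^× = {x ∈ ℤ_7 : v_7(x) = 0}. Here v_7(49/27) = v_7(num) − v_7(den) = 2; compare against these criteria.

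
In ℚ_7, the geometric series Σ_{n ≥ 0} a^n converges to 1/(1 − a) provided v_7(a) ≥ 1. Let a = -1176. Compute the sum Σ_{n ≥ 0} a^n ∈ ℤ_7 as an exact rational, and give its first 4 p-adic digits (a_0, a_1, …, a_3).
Σ a^n = 1/(1 − a) = 1/1177;  first 4 digits = (1, 0, 4, 3)

v_7(a) = 2 ≥ 1, so the series converges in ℤ_7 to 1/(1 − a) = 1/(1 − (-1176)) = 1/1177. Expand this rational in ℤ_7: compute digits iteratively via d_i = x_i mod 7, x_{i+1} = (x_i − d_i)/7. The first 4 digits are (1, 0, 4, 3).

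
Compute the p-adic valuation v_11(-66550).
v_11(-66550) = 3

v_11(n) is the largest exponent k such that 11^k divides n. Factor out: -66550 = -11^3 · 50. (Sign doesn't affect v_p.) So v_11(-66550) = 3.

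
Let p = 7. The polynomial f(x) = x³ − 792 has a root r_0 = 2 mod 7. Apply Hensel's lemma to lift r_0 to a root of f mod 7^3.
r_2 = 296 (mod 343)

Hensel: r_{i+1} = r_i − f(r_i)/f′(r_i) mod 7^{i+2}, where f′(x) = 3x². Iterate:
  r_0 = 2 (mod 7)
  r_1 = 2 (mod 49)
  r_2 = 296 (mod 343)
Final: r = 296 with f(r) ≡ 0 mod 7^3.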